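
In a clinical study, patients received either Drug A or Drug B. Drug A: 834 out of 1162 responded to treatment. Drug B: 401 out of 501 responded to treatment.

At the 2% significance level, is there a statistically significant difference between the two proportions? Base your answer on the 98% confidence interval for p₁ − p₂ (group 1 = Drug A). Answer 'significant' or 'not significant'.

significant

Sample proportions: 834/1162 = 0.7177, 401/501 = 0.8004.
Each SE is √(p̂(1−p̂)/n): √(0.7177·0.2823/1162) = 0.01320 and √(0.8004·0.1996/501) = 0.01786.
SE(p̂₁ − p̂₂) = √(SE₁² + SE₂²) = √(0.00017424 + 0.0003189796) = 0.02221, since the two samples are independent.
At 98% confidence z* = 2.326; margin = 2.326 × 0.02221 = 0.05166.
The difference is 0.7177 − 0.8004 = -0.0827, so the interval is -0.0827 ± 0.05166 = (-0.13436, -0.03104).
The interval (-0.13436, -0.03104) does not contain 0, so the difference is significant.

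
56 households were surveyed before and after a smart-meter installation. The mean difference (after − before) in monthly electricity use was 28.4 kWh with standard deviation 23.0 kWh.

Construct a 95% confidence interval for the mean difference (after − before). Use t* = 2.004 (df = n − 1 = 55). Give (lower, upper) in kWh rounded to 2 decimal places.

This is a matched-pairs design, so SE = s_d/√n = 23.0/√56 = 3.0735.
Margin = 2.004 × 3.0735 = 6.1593; the interval is 28.4 ± 6.1593 = (22.24, 34.56).

(22.24, 34.56)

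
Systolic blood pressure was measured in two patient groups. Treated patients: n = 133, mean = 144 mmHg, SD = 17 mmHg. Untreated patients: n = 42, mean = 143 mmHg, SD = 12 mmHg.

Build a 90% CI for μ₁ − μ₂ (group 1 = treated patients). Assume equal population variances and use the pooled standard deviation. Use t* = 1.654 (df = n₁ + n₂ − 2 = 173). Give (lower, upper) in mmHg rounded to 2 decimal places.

(-3.67, 5.67)

s_p = √[((n₁−1)s₁² + (n₂−1)s₂²)/(n₁+n₂−2)] = √[(132·17² + 41·12²)/173] = 15.9573.
SE = 15.9573·√(1/133 + 1/42) = 2.8244.
With t* = 1.654, margin = 1.654 × 2.8244 = 4.6716.
x̄₁ − x̄₂ = 144 − 143 = 1.0000; interval 1.0000 ± 4.6716 = (-3.67, 5.67).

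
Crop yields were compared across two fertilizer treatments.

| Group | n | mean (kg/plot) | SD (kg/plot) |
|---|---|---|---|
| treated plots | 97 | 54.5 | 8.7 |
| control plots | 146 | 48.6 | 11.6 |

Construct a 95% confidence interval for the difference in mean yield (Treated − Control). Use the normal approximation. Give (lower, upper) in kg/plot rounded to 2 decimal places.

(3.34, 8.46)

Per-group SEs: s₁/√n₁ = 8.7/√97 = 0.8834, s₂/√n₂ = 11.6/√146 = 0.9600.
Unpooled SE of the difference: √(0.78039556 + 0.9216) = 1.3046.
Margin of error = z* · SE = 1.960 × 1.3046 = 2.5570.
x̄₁ − x̄₂ = 54.5 − 48.6 = 5.9000.
CI: 5.9000 ± 2.5570 = (3.34, 8.46).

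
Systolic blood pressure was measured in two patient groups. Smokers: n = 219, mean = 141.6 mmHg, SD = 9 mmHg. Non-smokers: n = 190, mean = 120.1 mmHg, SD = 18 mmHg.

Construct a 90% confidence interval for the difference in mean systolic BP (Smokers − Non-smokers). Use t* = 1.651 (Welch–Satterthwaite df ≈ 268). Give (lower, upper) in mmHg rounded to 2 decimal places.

(19.12, 23.88)

Standard errors of each mean: 9/√219 = 0.6082 and 18/√190 = 1.3059.
SE(x̄₁ − x̄₂) = √(0.6082² + 1.3059²) = 1.4406 for independent samples with unequal variances.
With t* = 1.651, the margin is 1.651 × 1.4406 = 2.3784.
x̄₁ − x̄₂ = 141.6 − 120.1 = 21.5000; the interval is 21.5000 ± 2.3784 = (19.12, 23.88).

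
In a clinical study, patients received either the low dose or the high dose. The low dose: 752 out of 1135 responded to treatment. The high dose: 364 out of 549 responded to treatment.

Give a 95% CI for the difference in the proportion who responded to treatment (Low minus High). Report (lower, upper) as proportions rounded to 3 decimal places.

(-0.049, 0.048)

Sample proportions: 752/1135 = 0.6626, 364/549 = 0.6630.
Each SE is √(p̂(1−p̂)/n): √(0.6626·0.3374/1135) = 0.01403 and √(0.6630·0.3370/549) = 0.02017.
SE(p̂₁ − p̂₂) = √(SE₁² + SE₂²) = √(0.0001968409 + 0.0004068289) = 0.02457, since the two samples are independent.
At 95% confidence z* = 1.960; margin = 1.960 × 0.02457 = 0.04816.
The difference is 0.6626 − 0.6630 = -0.0004, so the interval is -0.0004 ± 0.04816 = (-0.049, 0.048).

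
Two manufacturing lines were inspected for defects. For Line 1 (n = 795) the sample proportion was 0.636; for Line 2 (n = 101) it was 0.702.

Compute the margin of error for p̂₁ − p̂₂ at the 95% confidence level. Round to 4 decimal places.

Each SE is √(p̂(1−p̂)/n): √(0.6360·0.3640/795) = 0.01706 and √(0.7020·0.2980/101) = 0.04551.
SE(p̂₁ − p̂₂) = √(SE₁² + SE₂²) = √(0.0002910436 + 0.0020711601) = 0.04860, since the two samples are independent.
At 95% confidence z* = 1.960; margin = 1.960 × 0.04860 = 0.09526.

0.0953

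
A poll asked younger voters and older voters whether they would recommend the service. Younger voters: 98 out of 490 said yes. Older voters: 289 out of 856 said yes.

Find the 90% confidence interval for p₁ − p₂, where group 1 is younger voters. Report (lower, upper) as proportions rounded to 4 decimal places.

(-0.1775, -0.0977)

Sample proportions: 98/490 = 0.2000, 289/856 = 0.3376.
Each SE is √(p̂(1−p̂)/n): √(0.2000·0.8000/490) = 0.01807 and √(0.3376·0.6624/856) = 0.01616.
SE(p̂₁ − p̂₂) = √(SE₁² + SE₂²) = √(0.0003265249 + 0.0002611456) = 0.02424, since the two samples are independent.
At 90% confidence z* = 1.645; margin = 1.645 × 0.02424 = 0.03987.
The difference is 0.2000 − 0.3376 = -0.1376, so the interval is -0.1376 ± 0.03987 = (-0.1775, -0.0977).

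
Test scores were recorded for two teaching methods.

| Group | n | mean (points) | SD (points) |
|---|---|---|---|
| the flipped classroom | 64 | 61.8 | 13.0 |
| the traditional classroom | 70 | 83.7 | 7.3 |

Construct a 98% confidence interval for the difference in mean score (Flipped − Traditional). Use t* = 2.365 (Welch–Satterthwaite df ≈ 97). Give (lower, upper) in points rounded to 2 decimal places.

(-26.26, -17.54)

Standard errors of each mean: 13.0/√64 = 1.6250 and 7.3/√70 = 0.8725.
SE(x̄₁ − x̄₂) = √(1.6250² + 0.8725²) = 1.8444 for independent samples with unequal variances.
With t* = 2.365, the margin is 2.365 × 1.8444 = 4.3620.
x̄₁ − x̄₂ = 61.8 − 83.7 = -21.9000; the interval is -21.9000 ± 4.3620 = (-26.26, -17.54).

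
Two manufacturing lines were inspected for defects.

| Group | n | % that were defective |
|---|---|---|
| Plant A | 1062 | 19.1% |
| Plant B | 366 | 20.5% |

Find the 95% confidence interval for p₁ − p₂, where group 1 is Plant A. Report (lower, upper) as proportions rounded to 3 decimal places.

(-0.062, 0.034)

SE₁ = √(p̂₁(1−p̂₁)/n₁) = √(0.1910·0.8090/1062) = 0.01206; SE₂ = √(0.2050·0.7950/366) = 0.02110.
Independent samples: SE of the difference = √(SE₁² + SE₂²) = √(0.0001454436 + 0.00044521) = 0.02430.
z* for 95% confidence is 1.960, so the margin of error is 1.960 × 0.02430 = 0.04763.
Point estimate p̂₁ − p̂₂ = 0.1910 − 0.2050 = -0.0140.
-0.0140 ± 0.04763 → (-0.062, 0.034).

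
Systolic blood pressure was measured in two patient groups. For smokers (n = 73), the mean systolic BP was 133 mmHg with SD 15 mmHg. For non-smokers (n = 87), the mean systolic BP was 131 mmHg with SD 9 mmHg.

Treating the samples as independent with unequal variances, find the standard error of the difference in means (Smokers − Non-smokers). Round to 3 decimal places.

Per-group SEs: s₁/√n₁ = 15/√73 = 1.7556, s₂/√n₂ = 9/√87 = 0.9649.
Unpooled SE of the difference: √(3.08213136 + 0.93103201) = 2.0033.

2.003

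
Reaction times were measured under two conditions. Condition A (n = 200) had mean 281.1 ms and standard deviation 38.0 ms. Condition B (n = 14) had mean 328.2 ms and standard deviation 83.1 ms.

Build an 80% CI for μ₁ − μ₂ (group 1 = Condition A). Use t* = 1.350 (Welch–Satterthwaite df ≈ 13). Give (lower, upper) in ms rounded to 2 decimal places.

SE₁ = s₁/√n₁ = 38.0/√200 = 2.6870; SE₂ = 83.1/√14 = 22.2094.
Independent samples, unequal variances: SE_diff = √(SE₁² + SE₂²) = √(7.219969 + 493.25744836) = 22.3714.
t* = 1.350, so margin of error = 1.350 × 22.3714 = 30.2014.
Difference in means = 281.1 − 328.2 = -47.1000.
-47.1000 ± 30.2014 → (-77.30, -16.90).

(-77.30, -16.90)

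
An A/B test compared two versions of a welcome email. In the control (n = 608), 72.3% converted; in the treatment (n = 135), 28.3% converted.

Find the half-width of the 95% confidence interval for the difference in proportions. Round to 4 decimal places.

Each SE is √(p̂(1−p̂)/n): √(0.7230·0.2770/608) = 0.01815 and √(0.2830·0.7170/135) = 0.03877.
SE(p̂₁ − p̂₂) = √(SE₁² + SE₂²) = √(0.0003294225 + 0.0015031129) = 0.04281, since the two samples are independent.
At 95% confidence z* = 1.960; margin = 1.960 × 0.04281 = 0.08391.

0.0839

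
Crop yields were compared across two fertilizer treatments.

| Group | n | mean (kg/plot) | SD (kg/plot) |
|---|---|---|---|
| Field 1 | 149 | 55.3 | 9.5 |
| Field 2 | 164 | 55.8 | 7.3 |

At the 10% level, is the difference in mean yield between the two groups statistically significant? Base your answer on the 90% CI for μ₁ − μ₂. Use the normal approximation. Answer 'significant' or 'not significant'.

not significant

Standard errors of each mean: 9.5/√149 = 0.7783 and 7.3/√164 = 0.5700.
SE(x̄₁ − x̄₂) = √(0.7783² + 0.5700²) = 0.9647 for independent samples with unequal variances.
With z* = 1.645, the margin is 1.645 × 0.9647 = 1.5869.
x̄₁ − x̄₂ = 55.3 − 55.8 = -0.5000; the interval is -0.5000 ± 1.5869 = (-2.0869, 1.0869).
The interval (-2.0869, 1.0869) contains 0, so the difference is not significant.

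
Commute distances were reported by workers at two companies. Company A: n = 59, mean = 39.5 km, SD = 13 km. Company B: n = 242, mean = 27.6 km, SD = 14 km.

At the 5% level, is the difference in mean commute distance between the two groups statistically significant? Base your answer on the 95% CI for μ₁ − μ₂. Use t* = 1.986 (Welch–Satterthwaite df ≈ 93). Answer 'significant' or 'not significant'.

Standard errors of each mean: 13/√59 = 1.6925 and 14/√242 = 0.9000.
SE(x̄₁ − x̄₂) = √(1.6925² + 0.9000²) = 1.9169 for independent samples with unequal variances.
With t* = 1.986, the margin is 1.986 × 1.9169 = 3.8070.
x̄₁ − x̄₂ = 39.5 − 27.6 = 11.9000; the interval is 11.9000 ± 3.8070 = (8.0930, 15.7070).
The interval (8.0930, 15.7070) does not contain 0, so the difference is significant.

significant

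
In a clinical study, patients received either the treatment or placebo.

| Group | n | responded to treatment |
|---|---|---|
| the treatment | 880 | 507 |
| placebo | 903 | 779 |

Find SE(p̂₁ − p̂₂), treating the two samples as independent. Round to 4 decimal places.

0.0202

Sample proportions: 507/880 = 0.5761, 779/903 = 0.8627.
Each SE is √(p̂(1−p̂)/n): √(0.5761·0.4239/880) = 0.01666 and √(0.8627·0.1373/903) = 0.01145.
SE(p̂₁ − p̂₂) = √(SE₁² + SE₂²) = √(0.0002775556 + 0.0001311025) = 0.02022, since the two samples are independent.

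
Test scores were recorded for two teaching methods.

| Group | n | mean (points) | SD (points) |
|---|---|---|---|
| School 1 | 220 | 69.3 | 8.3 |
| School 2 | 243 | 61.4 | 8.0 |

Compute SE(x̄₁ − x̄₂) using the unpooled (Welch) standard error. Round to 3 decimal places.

Standard errors of each mean: 8.3/√220 = 0.5596 and 8.0/√243 = 0.5132.
SE(x̄₁ − x̄₂) = √(0.5596² + 0.5132²) = 0.7593 for independent samples with unequal variances.

0.759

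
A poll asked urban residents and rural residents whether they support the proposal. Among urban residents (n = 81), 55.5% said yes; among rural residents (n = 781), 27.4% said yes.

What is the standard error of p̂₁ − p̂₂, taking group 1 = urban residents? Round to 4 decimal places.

0.0575

SE₁ = √(p̂₁(1−p̂₁)/n₁) = √(0.5550·0.4450/81) = 0.05522; SE₂ = √(0.2740·0.7260/781) = 0.01596.
Independent samples: SE of the difference = √(SE₁² + SE₂²) = √(0.0030492484 + 0.0002547216) = 0.05748.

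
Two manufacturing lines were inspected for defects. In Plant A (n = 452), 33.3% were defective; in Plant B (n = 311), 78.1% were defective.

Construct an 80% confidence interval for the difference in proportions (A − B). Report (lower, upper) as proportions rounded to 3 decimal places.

(-0.489, -0.407)

Each SE is √(p̂(1−p̂)/n): √(0.3330·0.6670/452) = 0.02217 and √(0.7810·0.2190/311) = 0.02345.
SE(p̂₁ − p̂₂) = √(SE₁² + SE₂²) = √(0.0004915089 + 0.0005499025) = 0.03227, since the two samples are independent.
At 80% confidence z* = 1.282; margin = 1.282 × 0.03227 = 0.04137.
The difference is 0.3330 − 0.7810 = -0.4480, so the interval is -0.4480 ± 0.04137 = (-0.489, -0.407).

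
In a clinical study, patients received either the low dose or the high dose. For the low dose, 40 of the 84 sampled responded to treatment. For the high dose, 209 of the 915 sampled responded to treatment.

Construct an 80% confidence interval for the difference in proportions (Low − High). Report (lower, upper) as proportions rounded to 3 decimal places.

First, p̂₁ = 40/84 = 0.4762; p̂₂ = 209/915 = 0.2284.
The two standard errors are √(0.4762×0.5238/84) = 0.05449 and √(0.2284×0.7716/915) = 0.01388.
Because the samples are independent, SE_diff = √(0.05449² + 0.01388²) = 0.05623.
Using z* = 1.282 for 80%, ME = 1.282 × 0.05623 = 0.07209.
p̂₁ − p̂₂ = 0.2478; interval 0.2478 ± 0.07209 gives (0.176, 0.320).

(0.176, 0.320)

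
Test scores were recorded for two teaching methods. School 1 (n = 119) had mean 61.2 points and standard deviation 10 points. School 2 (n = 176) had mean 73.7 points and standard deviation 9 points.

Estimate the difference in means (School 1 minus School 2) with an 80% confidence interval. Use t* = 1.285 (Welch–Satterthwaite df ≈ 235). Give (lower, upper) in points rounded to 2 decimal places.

SE₁ = s₁/√n₁ = 10/√119 = 0.9167; SE₂ = 9/√176 = 0.6784.
Independent samples, unequal variances: SE_diff = √(SE₁² + SE₂²) = √(0.84033889 + 0.46022656) = 1.1404.
t* = 1.285, so margin of error = 1.285 × 1.1404 = 1.4654.
Difference in means = 61.2 − 73.7 = -12.5000.
-12.5000 ± 1.4654 → (-13.97, -11.03).

(-13.97, -11.03)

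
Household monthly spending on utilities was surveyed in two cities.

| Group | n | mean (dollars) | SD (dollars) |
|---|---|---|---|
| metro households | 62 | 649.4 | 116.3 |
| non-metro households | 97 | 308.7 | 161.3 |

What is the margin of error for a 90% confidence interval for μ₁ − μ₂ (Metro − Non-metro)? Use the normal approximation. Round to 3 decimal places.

SE₁ = s₁/√n₁ = 116.3/√62 = 14.7701; SE₂ = 161.3/√97 = 16.3775.
Independent samples, unequal variances: SE_diff = √(SE₁² + SE₂²) = √(218.15585401 + 268.22250625) = 22.0540.
z* = 1.645, so margin of error = 1.645 × 22.0540 = 36.2788.

36.279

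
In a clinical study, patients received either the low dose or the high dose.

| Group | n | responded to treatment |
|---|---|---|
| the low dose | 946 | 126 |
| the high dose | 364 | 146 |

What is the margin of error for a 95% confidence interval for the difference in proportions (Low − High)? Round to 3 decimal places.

p̂₁ = 126/946 = 0.1332 and p̂₂ = 146/364 = 0.4011.
SE₁ = √(p̂₁(1−p̂₁)/n₁) = √(0.1332·0.8668/946) = 0.01105; SE₂ = √(0.4011·0.5989/364) = 0.02569.
Independent samples: SE of the difference = √(SE₁² + SE₂²) = √(0.0001221025 + 0.0006599761) = 0.02797.
z* for 95% confidence is 1.960, so the margin of error is 1.960 × 0.02797 = 0.05482.

0.055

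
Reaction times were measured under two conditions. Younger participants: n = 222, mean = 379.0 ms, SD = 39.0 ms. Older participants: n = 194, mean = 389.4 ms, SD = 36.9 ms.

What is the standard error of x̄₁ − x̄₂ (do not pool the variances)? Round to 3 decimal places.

SE₁ = s₁/√n₁ = 39.0/√222 = 2.6175; SE₂ = 36.9/√194 = 2.6493.
Independent samples, unequal variances: SE_diff = √(SE₁² + SE₂²) = √(6.85130625 + 7.01879049) = 3.7243.

3.724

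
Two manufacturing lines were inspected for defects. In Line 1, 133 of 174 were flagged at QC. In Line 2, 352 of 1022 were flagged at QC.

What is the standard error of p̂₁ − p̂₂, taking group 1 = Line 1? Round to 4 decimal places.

p̂₁ = 133/174 = 0.7644 and p̂₂ = 352/1022 = 0.3444.
SE₁ = √(p̂₁(1−p̂₁)/n₁) = √(0.7644·0.2356/174) = 0.03217; SE₂ = √(0.3444·0.6556/1022) = 0.01486.
Independent samples: SE of the difference = √(SE₁² + SE₂²) = √(0.0010349089 + 0.0002208196) = 0.03544.

0.0354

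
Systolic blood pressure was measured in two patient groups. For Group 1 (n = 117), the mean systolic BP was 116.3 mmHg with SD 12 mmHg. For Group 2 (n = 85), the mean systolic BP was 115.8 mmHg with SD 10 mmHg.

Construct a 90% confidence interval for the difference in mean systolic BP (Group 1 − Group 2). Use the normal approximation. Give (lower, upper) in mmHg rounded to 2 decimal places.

Per-group SEs: s₁/√n₁ = 12/√117 = 1.1094, s₂/√n₂ = 10/√85 = 1.0847.
Unpooled SE of the difference: √(1.23076836 + 1.17657409) = 1.5516.
Margin of error = z* · SE = 1.645 × 1.5516 = 2.5524.
x̄₁ − x̄₂ = 116.3 − 115.8 = 0.5000.
CI: 0.5000 ± 2.5524 = (-2.05, 3.05).

(-2.05, 3.05)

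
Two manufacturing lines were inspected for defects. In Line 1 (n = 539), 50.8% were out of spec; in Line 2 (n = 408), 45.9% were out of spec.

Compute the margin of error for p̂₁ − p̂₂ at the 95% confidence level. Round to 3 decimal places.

The two standard errors are √(0.5080×0.4920/539) = 0.02153 and √(0.4590×0.5410/408) = 0.02467.
Because the samples are independent, SE_diff = √(0.02153² + 0.02467²) = 0.03274.
Using z* = 1.960 for 95%, ME = 1.960 × 0.03274 = 0.06417.

0.064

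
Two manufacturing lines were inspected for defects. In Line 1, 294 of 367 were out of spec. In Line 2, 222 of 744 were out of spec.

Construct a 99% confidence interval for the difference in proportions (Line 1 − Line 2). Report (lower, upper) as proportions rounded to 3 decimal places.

Sample proportions: 294/367 = 0.8011, 222/744 = 0.2984.
Each SE is √(p̂(1−p̂)/n): √(0.8011·0.1989/367) = 0.02084 and √(0.2984·0.7016/744) = 0.01677.
SE(p̂₁ − p̂₂) = √(SE₁² + SE₂²) = √(0.0004343056 + 0.0002812329) = 0.02675, since the two samples are independent.
At 99% confidence z* = 2.576; margin = 2.576 × 0.02675 = 0.06891.
The difference is 0.8011 − 0.2984 = 0.5027, so the interval is 0.5027 ± 0.06891 = (0.434, 0.572).

(0.434, 0.572)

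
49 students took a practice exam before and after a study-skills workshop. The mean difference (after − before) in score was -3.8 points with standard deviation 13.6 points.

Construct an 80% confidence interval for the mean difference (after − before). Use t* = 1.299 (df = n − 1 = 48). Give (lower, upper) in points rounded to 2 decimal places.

(-6.32, -1.28)

Paired design: SE = s_d/√n = 13.6/√49 = 1.9429.
t* = 1.299; margin of error = 1.299 × 1.9429 = 2.5238.
-3.8 ± 2.5238 → (-6.32, -1.28).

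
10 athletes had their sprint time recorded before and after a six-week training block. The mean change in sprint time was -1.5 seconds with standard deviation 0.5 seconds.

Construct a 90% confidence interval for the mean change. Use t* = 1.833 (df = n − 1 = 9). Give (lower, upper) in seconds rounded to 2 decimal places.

(-1.79, -1.21)

Paired design: SE = s_d/√n = 0.5/√10 = 0.1581.
t* = 1.833; margin of error = 1.833 × 0.1581 = 0.2898.
-1.5 ± 0.2898 → (-1.79, -1.21).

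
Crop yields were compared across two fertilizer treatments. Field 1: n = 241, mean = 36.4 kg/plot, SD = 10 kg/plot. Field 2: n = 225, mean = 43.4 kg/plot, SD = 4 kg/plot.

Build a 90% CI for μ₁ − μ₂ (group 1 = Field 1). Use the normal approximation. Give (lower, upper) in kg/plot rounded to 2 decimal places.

Standard errors of each mean: 10/√241 = 0.6442 and 4/√225 = 0.2667.
SE(x̄₁ − x̄₂) = √(0.6442² + 0.2667²) = 0.6972 for independent samples with unequal variances.
With z* = 1.645, the margin is 1.645 × 0.6972 = 1.1469.
x̄₁ − x̄₂ = 36.4 − 43.4 = -7.0000; the interval is -7.0000 ± 1.1469 = (-8.15, -5.85).

(-8.15, -5.85)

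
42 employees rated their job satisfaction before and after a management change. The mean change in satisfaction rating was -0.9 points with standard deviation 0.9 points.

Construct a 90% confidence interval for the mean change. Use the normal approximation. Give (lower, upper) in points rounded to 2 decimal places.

This is a matched-pairs design, so SE = s_d/√n = 0.9/√42 = 0.1389.
Margin = 1.645 × 0.1389 = 0.2285; the interval is -0.9 ± 0.2285 = (-1.13, -0.67).

(-1.13, -0.67)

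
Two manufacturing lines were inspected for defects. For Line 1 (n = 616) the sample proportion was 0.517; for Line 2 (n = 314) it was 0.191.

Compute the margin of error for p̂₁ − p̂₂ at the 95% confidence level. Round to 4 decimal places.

0.0587

SE₁ = √(p̂₁(1−p̂₁)/n₁) = √(0.5170·0.4830/616) = 0.02013; SE₂ = √(0.1910·0.8090/314) = 0.02218.
Independent samples: SE of the difference = √(SE₁² + SE₂²) = √(0.0004052169 + 0.0004919524) = 0.02995.
z* for 95% confidence is 1.960, so the margin of error is 1.960 × 0.02995 = 0.05870.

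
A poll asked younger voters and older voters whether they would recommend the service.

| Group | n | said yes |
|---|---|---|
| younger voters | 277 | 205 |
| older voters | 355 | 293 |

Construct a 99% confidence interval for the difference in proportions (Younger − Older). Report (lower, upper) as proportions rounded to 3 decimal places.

(-0.171, 0.000)

Sample proportions: 205/277 = 0.7401, 293/355 = 0.8254.
Each SE is √(p̂(1−p̂)/n): √(0.7401·0.2599/277) = 0.02635 and √(0.8254·0.1746/355) = 0.02015.
SE(p̂₁ − p̂₂) = √(SE₁² + SE₂²) = √(0.0006943225 + 0.0004060225) = 0.03317, since the two samples are independent.
At 99% confidence z* = 2.576; margin = 2.576 × 0.03317 = 0.08545.
The difference is 0.7401 − 0.8254 = -0.0853, so the interval is -0.0853 ± 0.08545 = (-0.171, 0.000).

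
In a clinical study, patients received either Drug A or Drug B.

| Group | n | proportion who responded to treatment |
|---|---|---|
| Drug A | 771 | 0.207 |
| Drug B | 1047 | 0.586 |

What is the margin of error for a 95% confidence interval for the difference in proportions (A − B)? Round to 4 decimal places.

0.0413

SE₁ = √(p̂₁(1−p̂₁)/n₁) = √(0.2070·0.7930/771) = 0.01459; SE₂ = √(0.5860·0.4140/1047) = 0.01522.
Independent samples: SE of the difference = √(SE₁² + SE₂²) = √(0.0002128681 + 0.0002316484) = 0.02108.
z* for 95% confidence is 1.960, so the margin of error is 1.960 × 0.02108 = 0.04132.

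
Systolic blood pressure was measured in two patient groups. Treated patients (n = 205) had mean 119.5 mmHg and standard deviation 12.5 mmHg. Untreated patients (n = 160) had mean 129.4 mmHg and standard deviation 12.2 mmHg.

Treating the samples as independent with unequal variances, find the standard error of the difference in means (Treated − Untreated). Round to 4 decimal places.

Standard errors of each mean: 12.5/√205 = 0.8730 and 12.2/√160 = 0.9645.
SE(x̄₁ − x̄₂) = √(0.8730² + 0.9645²) = 1.3009 for independent samples with unequal variances.

1.3009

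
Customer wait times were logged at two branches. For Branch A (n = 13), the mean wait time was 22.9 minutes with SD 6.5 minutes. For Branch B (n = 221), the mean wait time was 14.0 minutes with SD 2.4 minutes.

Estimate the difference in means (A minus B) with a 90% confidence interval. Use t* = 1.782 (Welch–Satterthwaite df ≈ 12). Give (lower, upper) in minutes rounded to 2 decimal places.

SE₁ = s₁/√n₁ = 6.5/√13 = 1.8028; SE₂ = 2.4/√221 = 0.1614.
Independent samples, unequal variances: SE_diff = √(SE₁² + SE₂²) = √(3.25008784 + 0.02604996) = 1.8100.
t* = 1.782, so margin of error = 1.782 × 1.8100 = 3.2254.
Difference in means = 22.9 − 14.0 = 8.9000.
8.9000 ± 3.2254 → (5.67, 12.13).

(5.67, 12.13)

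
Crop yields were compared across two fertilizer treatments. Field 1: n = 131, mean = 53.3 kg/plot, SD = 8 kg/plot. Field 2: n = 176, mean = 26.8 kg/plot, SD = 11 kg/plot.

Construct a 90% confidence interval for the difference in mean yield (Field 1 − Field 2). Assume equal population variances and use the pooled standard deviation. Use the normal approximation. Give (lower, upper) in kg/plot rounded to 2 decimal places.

(24.63, 28.37)

Pooled variance s_p² = [130·8² + 175·11²] / (131+176−2) = 96.7049, so s_p = 9.8339.
SE_diff = s_p·√(1/n₁ + 1/n₂) = 9.8339·√(1/131 + 1/176) = 1.1348.
z* = 1.645; margin = 1.645 × 1.1348 = 1.8667.
Difference = 53.3 − 26.8 = 26.5000.
26.5000 ± 1.8667 → (24.63, 28.37).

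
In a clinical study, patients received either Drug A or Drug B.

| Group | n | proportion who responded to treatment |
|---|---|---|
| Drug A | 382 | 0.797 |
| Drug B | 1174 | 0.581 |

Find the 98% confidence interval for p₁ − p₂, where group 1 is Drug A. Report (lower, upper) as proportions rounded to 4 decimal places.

SE₁ = √(p̂₁(1−p̂₁)/n₁) = √(0.7970·0.2030/382) = 0.02058; SE₂ = √(0.5810·0.4190/1174) = 0.01440.
Independent samples: SE of the difference = √(SE₁² + SE₂²) = √(0.0004235364 + 0.00020736) = 0.02512.
z* for 98% confidence is 2.326, so the margin of error is 2.326 × 0.02512 = 0.05843.
Point estimate p̂₁ − p̂₂ = 0.7970 − 0.5810 = 0.2160.
0.2160 ± 0.05843 → (0.1576, 0.2744).

(0.1576, 0.2744)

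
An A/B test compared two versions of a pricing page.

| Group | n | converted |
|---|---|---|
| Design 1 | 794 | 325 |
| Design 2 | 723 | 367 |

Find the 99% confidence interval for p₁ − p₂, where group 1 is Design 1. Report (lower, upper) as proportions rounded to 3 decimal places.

p̂₁ = 325/794 = 0.4093 and p̂₂ = 367/723 = 0.5076.
SE₁ = √(p̂₁(1−p̂₁)/n₁) = √(0.4093·0.5907/794) = 0.01745; SE₂ = √(0.5076·0.4924/723) = 0.01859.
Independent samples: SE of the difference = √(SE₁² + SE₂²) = √(0.0003045025 + 0.0003455881) = 0.02550.
z* for 99% confidence is 2.576, so the margin of error is 2.576 × 0.02550 = 0.06569.
Point estimate p̂₁ − p̂₂ = 0.4093 − 0.5076 = -0.0983.
-0.0983 ± 0.06569 → (-0.164, -0.033).

(-0.164, -0.033)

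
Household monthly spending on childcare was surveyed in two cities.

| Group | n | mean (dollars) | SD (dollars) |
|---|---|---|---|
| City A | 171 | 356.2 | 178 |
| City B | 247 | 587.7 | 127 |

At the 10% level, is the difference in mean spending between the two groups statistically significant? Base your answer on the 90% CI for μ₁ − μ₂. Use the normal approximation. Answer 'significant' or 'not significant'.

significant

Standard errors of each mean: 178/√171 = 13.6120 and 127/√247 = 8.0808.
SE(x̄₁ − x̄₂) = √(13.6120² + 8.0808²) = 15.8299 for independent samples with unequal variances.
With z* = 1.645, the margin is 1.645 × 15.8299 = 26.0402.
x̄₁ − x̄₂ = 356.2 − 587.7 = -231.5000; the interval is -231.5000 ± 26.0402 = (-257.5402, -205.4598).
The interval (-257.5402, -205.4598) does not contain 0, so the difference is significant.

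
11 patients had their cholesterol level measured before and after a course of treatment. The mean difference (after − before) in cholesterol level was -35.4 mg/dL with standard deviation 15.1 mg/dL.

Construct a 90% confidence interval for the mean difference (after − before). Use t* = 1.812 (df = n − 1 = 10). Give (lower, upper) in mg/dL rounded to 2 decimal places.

(-43.65, -27.15)

This is a matched-pairs design, so SE = s_d/√n = 15.1/√11 = 4.5528.
Margin = 1.812 × 4.5528 = 8.2497; the interval is -35.4 ± 8.2497 = (-43.65, -27.15).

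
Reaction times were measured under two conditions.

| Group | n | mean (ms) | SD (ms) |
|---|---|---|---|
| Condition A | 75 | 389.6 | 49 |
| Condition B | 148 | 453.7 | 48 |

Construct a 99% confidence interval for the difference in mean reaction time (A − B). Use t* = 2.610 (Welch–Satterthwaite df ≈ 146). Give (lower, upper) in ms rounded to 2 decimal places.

SE₁ = s₁/√n₁ = 49/√75 = 5.6580; SE₂ = 48/√148 = 3.9456.
Independent samples, unequal variances: SE_diff = √(SE₁² + SE₂²) = √(32.012964 + 15.56775936) = 6.8979.
t* = 2.610, so margin of error = 2.610 × 6.8979 = 18.0035.
Difference in means = 389.6 − 453.7 = -64.1000.
-64.1000 ± 18.0035 → (-82.10, -46.10).

(-82.10, -46.10)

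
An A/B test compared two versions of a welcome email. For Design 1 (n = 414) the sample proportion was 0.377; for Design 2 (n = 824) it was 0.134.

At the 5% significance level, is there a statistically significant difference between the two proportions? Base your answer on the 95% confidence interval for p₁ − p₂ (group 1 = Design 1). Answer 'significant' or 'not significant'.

significant

The two standard errors are √(0.3770×0.6230/414) = 0.02382 and √(0.1340×0.8660/824) = 0.01187.
Because the samples are independent, SE_diff = √(0.02382² + 0.01187²) = 0.02661.
Using z* = 1.960 for 95%, ME = 1.960 × 0.02661 = 0.05216.
p̂₁ − p̂₂ = 0.2430; interval 0.2430 ± 0.05216 gives (0.19084, 0.29516).
The interval (0.19084, 0.29516) does not contain 0, so the difference is significant.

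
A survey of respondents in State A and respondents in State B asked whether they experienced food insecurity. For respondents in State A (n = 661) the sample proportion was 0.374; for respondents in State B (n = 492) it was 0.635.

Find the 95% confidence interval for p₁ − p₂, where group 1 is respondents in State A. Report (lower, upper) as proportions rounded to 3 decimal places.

(-0.317, -0.205)

Each SE is √(p̂(1−p̂)/n): √(0.3740·0.6260/661) = 0.01882 and √(0.6350·0.3650/492) = 0.02170.
SE(p̂₁ − p̂₂) = √(SE₁² + SE₂²) = √(0.0003541924 + 0.00047089) = 0.02872, since the two samples are independent.
At 95% confidence z* = 1.960; margin = 1.960 × 0.02872 = 0.05629.
The difference is 0.3740 − 0.6350 = -0.2610, so the interval is -0.2610 ± 0.05629 = (-0.317, -0.205).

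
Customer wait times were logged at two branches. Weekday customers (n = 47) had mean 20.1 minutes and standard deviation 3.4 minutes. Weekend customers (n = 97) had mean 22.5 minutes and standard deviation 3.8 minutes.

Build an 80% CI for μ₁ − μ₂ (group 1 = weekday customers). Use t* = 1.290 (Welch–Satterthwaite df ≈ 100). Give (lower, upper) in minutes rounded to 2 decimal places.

(-3.21, -1.59)

Per-group SEs: s₁/√n₁ = 3.4/√47 = 0.4959, s₂/√n₂ = 3.8/√97 = 0.3858.
Unpooled SE of the difference: √(0.24591681 + 0.14884164) = 0.6283.
Margin of error = t* · SE = 1.290 × 0.6283 = 0.8105.
x̄₁ − x̄₂ = 20.1 − 22.5 = -2.4000.
CI: -2.4000 ± 0.8105 = (-3.21, -1.59).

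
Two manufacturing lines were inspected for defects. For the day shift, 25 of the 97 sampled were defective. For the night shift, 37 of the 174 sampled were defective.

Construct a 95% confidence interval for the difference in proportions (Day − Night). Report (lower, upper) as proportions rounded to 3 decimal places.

(-0.061, 0.151)

First, p̂₁ = 25/97 = 0.2577; p̂₂ = 37/174 = 0.2126.
The two standard errors are √(0.2577×0.7423/97) = 0.04441 and √(0.2126×0.7874/174) = 0.03102.
Because the samples are independent, SE_diff = √(0.04441² + 0.03102²) = 0.05417.
Using z* = 1.960 for 95%, ME = 1.960 × 0.05417 = 0.10617.
p̂₁ − p̂₂ = 0.0451; interval 0.0451 ± 0.10617 gives (-0.061, 0.151).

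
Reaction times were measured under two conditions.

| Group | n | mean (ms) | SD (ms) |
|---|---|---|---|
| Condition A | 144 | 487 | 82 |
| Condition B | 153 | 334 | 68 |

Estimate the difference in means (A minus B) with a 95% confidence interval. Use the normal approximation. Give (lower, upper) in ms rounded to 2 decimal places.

SE₁ = s₁/√n₁ = 82/√144 = 6.8333; SE₂ = 68/√153 = 5.4975.
Independent samples, unequal variances: SE_diff = √(SE₁² + SE₂²) = √(46.69398889 + 30.22250625) = 8.7702.
z* = 1.960, so margin of error = 1.960 × 8.7702 = 17.1896.
Difference in means = 487 − 334 = 153.0000.
153.0000 ± 17.1896 → (135.81, 170.19).

(135.81, 170.19)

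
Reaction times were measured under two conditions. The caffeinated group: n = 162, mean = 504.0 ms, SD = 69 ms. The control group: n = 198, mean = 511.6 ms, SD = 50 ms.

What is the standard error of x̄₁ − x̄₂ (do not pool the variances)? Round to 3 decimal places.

Standard errors of each mean: 69/√162 = 5.4212 and 50/√198 = 3.5533.
SE(x̄₁ − x̄₂) = √(5.4212² + 3.5533²) = 6.4819 for independent samples with unequal variances.

6.482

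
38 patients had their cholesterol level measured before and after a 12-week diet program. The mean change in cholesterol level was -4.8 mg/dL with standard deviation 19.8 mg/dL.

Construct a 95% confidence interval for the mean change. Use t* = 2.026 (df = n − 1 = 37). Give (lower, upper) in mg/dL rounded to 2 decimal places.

Paired design: SE = s_d/√n = 19.8/√38 = 3.2120.
t* = 2.026; margin of error = 2.026 × 3.2120 = 6.5075.
-4.8 ± 6.5075 → (-11.31, 1.71).

(-11.31, 1.71)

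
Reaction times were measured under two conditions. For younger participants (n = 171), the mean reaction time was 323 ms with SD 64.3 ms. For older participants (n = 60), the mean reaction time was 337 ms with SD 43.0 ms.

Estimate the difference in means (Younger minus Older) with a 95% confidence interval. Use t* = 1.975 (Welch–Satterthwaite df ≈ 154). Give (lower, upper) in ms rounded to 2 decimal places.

Per-group SEs: s₁/√n₁ = 64.3/√171 = 4.9171, s₂/√n₂ = 43.0/√60 = 5.5513.
Unpooled SE of the difference: √(24.17787241 + 30.81693169) = 7.4158.
Margin of error = t* · SE = 1.975 × 7.4158 = 14.6462.
x̄₁ − x̄₂ = 323 − 337 = -14.0000.
CI: -14.0000 ± 14.6462 = (-28.65, 0.65).

(-28.65, 0.65)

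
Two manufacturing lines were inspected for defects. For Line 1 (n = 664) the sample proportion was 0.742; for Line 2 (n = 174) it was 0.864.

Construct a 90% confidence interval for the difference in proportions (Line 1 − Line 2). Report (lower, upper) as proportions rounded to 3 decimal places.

SE₁ = √(p̂₁(1−p̂₁)/n₁) = √(0.7420·0.2580/664) = 0.01698; SE₂ = √(0.8640·0.1360/174) = 0.02599.
Independent samples: SE of the difference = √(SE₁² + SE₂²) = √(0.0002883204 + 0.0006754801) = 0.03105.
z* for 90% confidence is 1.645, so the margin of error is 1.645 × 0.03105 = 0.05108.
Point estimate p̂₁ − p̂₂ = 0.7420 − 0.8640 = -0.1220.
-0.1220 ± 0.05108 → (-0.173, -0.071).

(-0.173, -0.071)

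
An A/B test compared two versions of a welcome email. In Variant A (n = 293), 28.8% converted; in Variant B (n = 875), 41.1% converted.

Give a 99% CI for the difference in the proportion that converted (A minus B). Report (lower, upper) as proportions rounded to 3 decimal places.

(-0.203, -0.043)

Each SE is √(p̂(1−p̂)/n): √(0.2880·0.7120/293) = 0.02645 and √(0.4110·0.5890/875) = 0.01663.
SE(p̂₁ − p̂₂) = √(SE₁² + SE₂²) = √(0.0006996025 + 0.0002765569) = 0.03124, since the two samples are independent.
At 99% confidence z* = 2.576; margin = 2.576 × 0.03124 = 0.08047.
The difference is 0.2880 − 0.4110 = -0.1230, so the interval is -0.1230 ± 0.08047 = (-0.203, -0.043).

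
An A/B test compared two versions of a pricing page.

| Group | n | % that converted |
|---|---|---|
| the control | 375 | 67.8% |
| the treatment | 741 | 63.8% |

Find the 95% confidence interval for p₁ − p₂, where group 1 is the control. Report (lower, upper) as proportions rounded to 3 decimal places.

(-0.019, 0.099)

Each SE is √(p̂(1−p̂)/n): √(0.6780·0.3220/375) = 0.02413 and √(0.6380·0.3620/741) = 0.01765.
SE(p̂₁ − p̂₂) = √(SE₁² + SE₂²) = √(0.0005822569 + 0.0003115225) = 0.02990, since the two samples are independent.
At 95% confidence z* = 1.960; margin = 1.960 × 0.02990 = 0.05860.
The difference is 0.6780 − 0.6380 = 0.0400, so the interval is 0.0400 ± 0.05860 = (-0.019, 0.099).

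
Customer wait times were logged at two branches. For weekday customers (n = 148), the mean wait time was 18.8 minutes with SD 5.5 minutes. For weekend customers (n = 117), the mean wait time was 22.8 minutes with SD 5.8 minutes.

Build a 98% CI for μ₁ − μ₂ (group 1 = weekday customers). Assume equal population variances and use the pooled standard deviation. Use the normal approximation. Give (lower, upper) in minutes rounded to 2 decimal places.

(-5.62, -2.38)

s_p = √[((n₁−1)s₁² + (n₂−1)s₂²)/(n₁+n₂−2)] = √[(147·5.5² + 116·5.8²)/263] = 5.6343.
SE = 5.6343·√(1/148 + 1/117) = 0.6970.
With z* = 2.326, margin = 2.326 × 0.6970 = 1.6212.
x̄₁ − x̄₂ = 18.8 − 22.8 = -4.0000; interval -4.0000 ± 1.6212 = (-5.62, -2.38).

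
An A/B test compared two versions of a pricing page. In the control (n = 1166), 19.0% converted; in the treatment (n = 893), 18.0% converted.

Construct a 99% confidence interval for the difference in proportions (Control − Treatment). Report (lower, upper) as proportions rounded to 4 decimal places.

(-0.0344, 0.0544)

SE₁ = √(p̂₁(1−p̂₁)/n₁) = √(0.1900·0.8100/1166) = 0.01149; SE₂ = √(0.1800·0.8200/893) = 0.01286.
Independent samples: SE of the difference = √(SE₁² + SE₂²) = √(0.0001320201 + 0.0001653796) = 0.01725.
z* for 99% confidence is 2.576, so the margin of error is 2.576 × 0.01725 = 0.04444.
Point estimate p̂₁ − p̂₂ = 0.1900 − 0.1800 = 0.0100.
0.0100 ± 0.04444 → (-0.0344, 0.0544).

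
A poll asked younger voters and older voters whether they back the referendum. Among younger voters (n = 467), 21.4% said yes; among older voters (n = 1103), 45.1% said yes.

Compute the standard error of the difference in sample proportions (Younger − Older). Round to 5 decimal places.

SE₁ = √(p̂₁(1−p̂₁)/n₁) = √(0.2140·0.7860/467) = 0.01898; SE₂ = √(0.4510·0.5490/1103) = 0.01498.
Independent samples: SE of the difference = √(SE₁² + SE₂²) = √(0.0003602404 + 0.0002244004) = 0.02418.

0.02418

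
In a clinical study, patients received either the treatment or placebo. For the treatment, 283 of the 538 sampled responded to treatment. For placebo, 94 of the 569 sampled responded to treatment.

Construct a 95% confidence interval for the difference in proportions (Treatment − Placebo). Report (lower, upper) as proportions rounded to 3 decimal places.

(0.309, 0.413)

p̂₁ = 283/538 = 0.5260 and p̂₂ = 94/569 = 0.1652.
SE₁ = √(p̂₁(1−p̂₁)/n₁) = √(0.5260·0.4740/538) = 0.02153; SE₂ = √(0.1652·0.8348/569) = 0.01557.
Independent samples: SE of the difference = √(SE₁² + SE₂²) = √(0.0004635409 + 0.0002424249) = 0.02657.
z* for 95% confidence is 1.960, so the margin of error is 1.960 × 0.02657 = 0.05208.
Point estimate p̂₁ − p̂₂ = 0.5260 − 0.1652 = 0.3608.
0.3608 ± 0.05208 → (0.309, 0.413).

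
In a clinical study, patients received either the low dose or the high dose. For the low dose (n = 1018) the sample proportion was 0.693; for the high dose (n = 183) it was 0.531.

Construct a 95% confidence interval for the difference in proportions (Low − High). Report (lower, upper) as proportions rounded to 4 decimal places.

(0.0843, 0.2397)

The two standard errors are √(0.6930×0.3070/1018) = 0.01446 and √(0.5310×0.4690/183) = 0.03689.
Because the samples are independent, SE_diff = √(0.01446² + 0.03689²) = 0.03962.
Using z* = 1.960 for 95%, ME = 1.960 × 0.03962 = 0.07766.
p̂₁ − p̂₂ = 0.1620; interval 0.1620 ± 0.07766 gives (0.0843, 0.2397).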